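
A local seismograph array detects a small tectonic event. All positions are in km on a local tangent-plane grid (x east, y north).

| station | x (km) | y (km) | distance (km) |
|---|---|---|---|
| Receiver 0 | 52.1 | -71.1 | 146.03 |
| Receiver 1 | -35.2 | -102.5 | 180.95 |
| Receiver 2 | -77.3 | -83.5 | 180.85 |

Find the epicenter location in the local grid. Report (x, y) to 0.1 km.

x ≈ 17.2 km, y ≈ 70.7 km

Circle about each station: (x − 52.1)² + (y + 71.1)² = 146.03²; (x + 35.2)² + (y + 102.5)² = 180.95²; (x + 77.3)² + (y + 83.5)² = 180.85².
Subtracting the Receiver 0 equation from the Receiver 1 and Receiver 2 equations removes the quadratic terms:
-174.6 x − 62.8 y = -7442.47
-258.8 x − 24.8 y = -6204.04
Solving the 2×2 system: x ≈ 17.2, y ≈ 70.7 km.
Check against Receiver 0 (with the unrounded x, y): √((x − 52.1)²+(y + 71.1)²) = 146.03 ≈ 146.03 km. ✓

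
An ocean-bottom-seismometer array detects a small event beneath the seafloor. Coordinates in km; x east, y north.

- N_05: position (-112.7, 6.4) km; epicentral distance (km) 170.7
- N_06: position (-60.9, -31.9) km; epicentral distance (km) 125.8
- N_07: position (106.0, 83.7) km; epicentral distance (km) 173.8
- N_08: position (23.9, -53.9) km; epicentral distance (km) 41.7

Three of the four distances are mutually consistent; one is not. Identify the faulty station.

N_05

Solve using three stations at a time. Using N_06, N_07, N_08 (subtract circle equations pairwise → linear system) gives (x, y) ≈ (54.4, -82.2).
Distances from that point to each station vs reported:
  N_05: calculated 189.1 vs reported 170.7 → residual 18.4 km
  N_06: calculated 125.8 vs reported 125.8 → residual 0.0 km
  N_07: calculated 173.8 vs reported 173.8 → residual 0.0 km
  N_08: calculated 41.6 vs reported 41.7 → residual 0.1 km
N_06, N_07, N_08 are mutually consistent (residuals ≈ 0); N_05 is off by 18.4 km.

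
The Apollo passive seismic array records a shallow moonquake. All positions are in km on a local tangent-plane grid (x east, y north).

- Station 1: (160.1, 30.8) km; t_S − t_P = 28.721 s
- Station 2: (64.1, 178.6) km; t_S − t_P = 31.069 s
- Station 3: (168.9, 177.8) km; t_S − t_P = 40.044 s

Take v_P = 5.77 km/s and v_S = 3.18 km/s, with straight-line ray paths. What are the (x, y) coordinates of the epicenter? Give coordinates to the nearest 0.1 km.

-37.8 km east, -16.5 km north

Distance from S−P lag: d = Δt · v_P v_S / (v_P − v_S) = Δt · (5.77·3.18)/(5.77−3.18) ≈ 7.0844·Δt.
So d_Station 1 = 203.47, d_Station 2 = 220.11, d_Station 3 = 283.69 km.
Circle about each station: (x − 160.1)² + (y − 30.8)² = 203.47²; (x − 64.1)² + (y − 178.6)² = 220.11²; (x − 168.9)² + (y − 177.8)² = 283.69².
Subtracting pairs of circle equations eliminates x²+y² and gives linear equations (the radical axes):
-192.0 x + 295.6 y = 2377.75
17.6 x + 294.0 y = -5520.58
Solving the 2×2 system: x ≈ -37.8, y ≈ -16.5 km.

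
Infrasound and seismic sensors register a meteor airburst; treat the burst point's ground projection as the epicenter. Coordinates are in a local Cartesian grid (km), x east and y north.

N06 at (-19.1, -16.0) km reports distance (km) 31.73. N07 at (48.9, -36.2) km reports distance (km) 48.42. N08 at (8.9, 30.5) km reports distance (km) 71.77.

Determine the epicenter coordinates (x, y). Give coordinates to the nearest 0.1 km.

(0.7, -40.8)

Circle about each station: (x + 19.1)² + (y + 16.0)² = 31.73²; (x − 48.9)² + (y + 36.2)² = 48.42²; (x − 8.9)² + (y − 30.5)² = 71.77².
Subtracting pairs of circle equations eliminates x²+y² and gives linear equations (the radical axes):
136.0 x − 40.4 y = 1743.14
56.0 x + 93.0 y = -3755.49
Solving the 2×2 system: x ≈ 0.7, y ≈ -40.8 km.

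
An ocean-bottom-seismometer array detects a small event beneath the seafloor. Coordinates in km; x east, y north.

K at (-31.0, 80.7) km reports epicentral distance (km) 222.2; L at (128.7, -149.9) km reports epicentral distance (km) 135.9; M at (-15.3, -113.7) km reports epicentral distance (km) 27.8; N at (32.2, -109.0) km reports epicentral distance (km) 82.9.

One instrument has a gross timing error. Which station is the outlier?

Solve using three stations at a time. Using K, L, M (subtract circle equations pairwise → linear system) gives (x, y) ≈ (-6.9, -140.2).
Distances from that point to each station vs reported:
  K: calculated 222.2 vs reported 222.2 → residual 0.0 km
  L: calculated 135.9 vs reported 135.9 → residual 0.0 km
  M: calculated 27.8 vs reported 27.8 → residual 0.0 km
  N: calculated 50.0 vs reported 82.9 → residual 32.9 km
K, L, M are mutually consistent (residuals ≈ 0); N is off by 32.9 km.

N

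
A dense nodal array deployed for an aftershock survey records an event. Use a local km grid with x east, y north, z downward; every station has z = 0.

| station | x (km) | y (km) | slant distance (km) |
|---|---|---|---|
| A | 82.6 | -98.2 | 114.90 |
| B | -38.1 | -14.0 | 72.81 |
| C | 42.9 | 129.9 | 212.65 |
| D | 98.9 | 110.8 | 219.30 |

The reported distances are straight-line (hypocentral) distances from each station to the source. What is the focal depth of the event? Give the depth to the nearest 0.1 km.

z ≈ 44.3 km

Each station gives a sphere (x−x_i)² + (y−y_i)² + z² = d_i² (stations at z=0).
Subtracting the A sphere from B and C: z² cancels, leaving linear equations in x and y:
-241.4 x + 168.4 y = -6917.68
-79.4 x + 456.2 y = -29769.59
Solving: x ≈ -19.196, y ≈ -68.597 km (keep extra digits for the depth step; rounded: -19.2, -68.6).
Then from the A sphere: z² = 114.90² − (x − 82.6)² − (y + 98.2)² with x = -19.196, y = -68.597, so z ≈ 44.309 ≈ 44.3 km.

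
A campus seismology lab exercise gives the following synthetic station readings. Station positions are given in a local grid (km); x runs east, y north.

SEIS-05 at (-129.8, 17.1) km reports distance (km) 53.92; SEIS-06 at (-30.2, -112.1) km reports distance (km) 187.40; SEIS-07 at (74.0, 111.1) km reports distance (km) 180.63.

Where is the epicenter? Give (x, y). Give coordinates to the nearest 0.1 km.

Circle about each station: (x + 129.8)² + (y − 17.1)² = 53.92²; (x + 30.2)² + (y + 112.1)² = 187.40²; (x − 74.0)² + (y − 111.1)² = 180.63².
Subtracting the SEIS-05 equation from the SEIS-06 and SEIS-07 equations removes the quadratic terms:
199.2 x − 258.4 y = -35873.39
407.6 x + 188.0 y = -29041.07
Solving the 2×2 system: x ≈ -99.8, y ≈ 61.9 km.

x ≈ -99.8 km, y ≈ 61.9 km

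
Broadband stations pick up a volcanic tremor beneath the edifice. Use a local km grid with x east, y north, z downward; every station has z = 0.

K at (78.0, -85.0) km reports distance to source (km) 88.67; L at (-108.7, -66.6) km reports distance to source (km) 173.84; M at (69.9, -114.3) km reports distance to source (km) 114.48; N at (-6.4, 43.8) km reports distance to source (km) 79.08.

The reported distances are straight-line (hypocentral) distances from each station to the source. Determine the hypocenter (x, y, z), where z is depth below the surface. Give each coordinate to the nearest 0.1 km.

Each station gives a sphere (x−x_i)² + (y−y_i)² + z² = d_i² (stations at z=0).
Subtracting the K sphere from L and M: z² cancels, leaving linear equations in x and y:
-373.4 x + 36.8 y = -19415.73
-16.2 x − 58.6 y = -601.80
Solving: x ≈ 51.603, y ≈ -3.996 km (keep extra digits for the depth step; rounded: 51.6, -4.0).
Then from the K sphere: z² = 88.67² − (x − 78.0)² − (y + 85.0)² with x = 51.603, y = -3.996, so z ≈ 24.575 ≈ 24.6 km.

x ≈ 51.6 km, y ≈ -4.0 km, depth ≈ 24.6 km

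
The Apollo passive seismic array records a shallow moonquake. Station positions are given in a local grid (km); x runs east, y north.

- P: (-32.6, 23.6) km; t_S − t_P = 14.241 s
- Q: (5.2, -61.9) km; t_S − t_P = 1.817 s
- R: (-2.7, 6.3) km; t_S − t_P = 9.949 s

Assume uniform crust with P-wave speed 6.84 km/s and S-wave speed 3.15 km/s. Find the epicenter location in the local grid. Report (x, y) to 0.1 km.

Distance from S−P lag: d = Δt · v_P v_S / (v_P − v_S) = Δt · (6.84·3.15)/(6.84−3.15) ≈ 5.8390·Δt.
So d_P = 83.15, d_Q = 10.61, d_R = 58.09 km.
Circle about each station: (x + 32.6)² + (y − 23.6)² = 83.15²; (x − 5.2)² + (y + 61.9)² = 10.61²; (x + 2.7)² + (y − 6.3)² = 58.09².
Subtracting the P equation from the Q and R equations removes the quadratic terms:
75.6 x − 171.0 y = 9040.28
59.8 x − 34.6 y = 1966.73
Solving the 2×2 system: x ≈ 3.1, y ≈ -51.5 km.

(3.1, -51.5)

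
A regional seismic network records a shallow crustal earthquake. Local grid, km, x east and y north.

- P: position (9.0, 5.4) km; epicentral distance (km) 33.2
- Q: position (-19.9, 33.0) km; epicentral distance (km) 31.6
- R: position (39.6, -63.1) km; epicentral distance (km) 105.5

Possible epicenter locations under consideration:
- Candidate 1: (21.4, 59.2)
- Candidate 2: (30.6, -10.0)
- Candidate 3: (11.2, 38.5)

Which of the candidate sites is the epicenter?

For each candidate, compare |candidate − station| to the reported distance:
Candidate 1: residuals P 22.0, Q 17.3, R 18.1 → max 22.0 km
Candidate 2: residuals P 6.7, Q 34.7, R 51.6 → max 51.6 km
Candidate 3: residuals P 0.0, Q 0.0, R 0.0 → max 0.0 km
Only Candidate 3 has all residuals ≈ 0.

Candidate 3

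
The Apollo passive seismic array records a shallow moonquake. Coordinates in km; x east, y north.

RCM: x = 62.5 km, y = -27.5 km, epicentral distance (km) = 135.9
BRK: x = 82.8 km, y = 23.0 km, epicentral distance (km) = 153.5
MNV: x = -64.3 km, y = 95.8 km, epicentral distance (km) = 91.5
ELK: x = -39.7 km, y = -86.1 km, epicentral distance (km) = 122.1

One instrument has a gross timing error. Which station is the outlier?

ELK

Solve using three stations at a time. Using RCM, BRK, MNV (subtract circle equations pairwise → linear system) gives (x, y) ≈ (-69.6, 4.5).
Distances from that point to each station vs reported:
  RCM: calculated 135.9 vs reported 135.9 → residual 0.0 km
  BRK: calculated 153.5 vs reported 153.5 → residual 0.0 km
  MNV: calculated 91.5 vs reported 91.5 → residual 0.0 km
  ELK: calculated 95.4 vs reported 122.1 → residual 26.7 km
RCM, BRK, MNV are mutually consistent (residuals ≈ 0); ELK is off by 26.7 km.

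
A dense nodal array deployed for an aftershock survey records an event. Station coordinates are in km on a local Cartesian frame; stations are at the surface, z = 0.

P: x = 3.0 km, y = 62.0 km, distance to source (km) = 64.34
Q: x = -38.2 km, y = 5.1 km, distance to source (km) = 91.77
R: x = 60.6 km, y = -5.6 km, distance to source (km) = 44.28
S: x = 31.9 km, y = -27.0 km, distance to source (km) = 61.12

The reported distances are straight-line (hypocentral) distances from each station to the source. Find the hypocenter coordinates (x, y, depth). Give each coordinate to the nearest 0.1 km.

x ≈ 46.6 km, y ≈ 24.7 km, depth ≈ 29.1 km

Each station gives a sphere (x−x_i)² + (y−y_i)² + z² = d_i² (stations at z=0).
Subtracting the P sphere from Q and R: z² cancels, leaving linear equations in x and y:
-82.4 x − 113.8 y = -6649.85
115.2 x − 135.2 y = 2029.64
Solving: x ≈ 46.599, y ≈ 24.693 km (keep extra digits for the depth step; rounded: 46.6, 24.7).
Then from the P sphere: z² = 64.34² − (x − 3.0)² − (y − 62.0)² with x = 46.599, y = 24.693, so z ≈ 29.102 ≈ 29.1 km.
Check against S (with the unrounded solution): distance 61.12 ≈ 61.12 km. ✓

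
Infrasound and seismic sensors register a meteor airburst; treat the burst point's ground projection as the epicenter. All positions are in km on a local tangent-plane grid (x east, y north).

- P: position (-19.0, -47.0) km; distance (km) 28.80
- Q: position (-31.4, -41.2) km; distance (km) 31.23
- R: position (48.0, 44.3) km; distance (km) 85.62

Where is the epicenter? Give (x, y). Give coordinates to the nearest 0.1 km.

x ≈ -8.2 km, y ≈ -20.3 km

Circle about each station: (x + 19.0)² + (y + 47.0)² = 28.80²; (x + 31.4)² + (y + 41.2)² = 31.23²; (x − 48.0)² + (y − 44.3)² = 85.62².
Subtracting pairs of circle equations eliminates x²+y² and gives linear equations (the radical axes):
-24.8 x + 11.6 y = -32.47
134.0 x + 182.6 y = -4804.85
Solving the 2×2 system: x ≈ -8.2, y ≈ -20.3 km.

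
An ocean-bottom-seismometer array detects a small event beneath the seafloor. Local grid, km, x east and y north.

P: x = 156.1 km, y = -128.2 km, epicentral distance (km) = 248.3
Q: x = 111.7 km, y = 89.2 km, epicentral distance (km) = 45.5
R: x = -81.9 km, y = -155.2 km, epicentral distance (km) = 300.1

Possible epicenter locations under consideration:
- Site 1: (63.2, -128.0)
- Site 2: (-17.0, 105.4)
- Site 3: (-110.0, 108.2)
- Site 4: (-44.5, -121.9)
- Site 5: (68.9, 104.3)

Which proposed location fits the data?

For each candidate, compare |candidate − station| to the reported distance:
Site 1: residuals P 155.4, Q 177.0, R 152.5 → max 177.0 km
Site 2: residuals P 42.4, Q 84.2, R 31.5 → max 84.2 km
Site 3: residuals P 107.6, Q 177.0, R 35.2 → max 177.0 km
Site 4: residuals P 47.6, Q 217.1, R 250.0 → max 250.0 km
Site 5: residuals P 0.0, Q 0.1, R 0.0 → max 0.1 km
Only Site 5 has all residuals ≈ 0.

Site 5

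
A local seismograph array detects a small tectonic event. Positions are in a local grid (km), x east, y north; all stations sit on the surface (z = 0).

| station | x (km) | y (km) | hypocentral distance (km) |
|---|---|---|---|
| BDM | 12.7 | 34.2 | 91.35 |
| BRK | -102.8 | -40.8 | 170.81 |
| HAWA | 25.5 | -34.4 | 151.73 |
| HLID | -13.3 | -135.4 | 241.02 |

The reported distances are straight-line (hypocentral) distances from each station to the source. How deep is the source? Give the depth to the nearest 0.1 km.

Each station gives a sphere (x−x_i)² + (y−y_i)² + z² = d_i² (stations at z=0).
Subtracting the BDM sphere from BRK and HAWA: z² cancels, leaving linear equations in x and y:
-231.0 x − 150.0 y = -9929.68
25.6 x − 137.2 y = -14174.49
Solving: x ≈ -21.496, y ≈ 99.302 km (keep extra digits for the depth step; rounded: -21.5, 99.3).
Then from the BDM sphere: z² = 91.35² − (x − 12.7)² − (y − 34.2)² with x = -21.496, y = 99.302, so z ≈ 54.196 ≈ 54.2 km.

54.2 km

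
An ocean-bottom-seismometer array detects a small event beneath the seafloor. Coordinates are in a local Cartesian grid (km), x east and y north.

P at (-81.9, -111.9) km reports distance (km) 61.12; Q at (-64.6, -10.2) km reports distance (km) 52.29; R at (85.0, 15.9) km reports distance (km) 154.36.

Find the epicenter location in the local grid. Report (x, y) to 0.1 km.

-49.3 km east, -60.2 km north

Circle about each station: (x + 81.9)² + (y + 111.9)² = 61.12²; (x + 64.6)² + (y + 10.2)² = 52.29²; (x − 85.0)² + (y − 15.9)² = 154.36².
Subtracting pairs of circle equations eliminates x²+y² and gives linear equations (the radical axes):
34.6 x + 203.4 y = -13950.61
333.8 x + 255.6 y = -31842.77
Solving the 2×2 system: x ≈ -49.3, y ≈ -60.2 km.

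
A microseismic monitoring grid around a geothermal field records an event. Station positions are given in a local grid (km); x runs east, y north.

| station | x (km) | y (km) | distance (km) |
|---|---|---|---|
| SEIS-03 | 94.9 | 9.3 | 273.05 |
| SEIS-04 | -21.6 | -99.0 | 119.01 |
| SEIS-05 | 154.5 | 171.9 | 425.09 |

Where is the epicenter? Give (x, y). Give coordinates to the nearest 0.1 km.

Circle about each station: (x − 94.9)² + (y − 9.3)² = 273.05²; (x + 21.6)² + (y + 99.0)² = 119.01²; (x − 154.5)² + (y − 171.9)² = 425.09².
Subtracting the SEIS-03 equation from the SEIS-04 and SEIS-05 equations removes the quadratic terms:
-233.0 x − 216.6 y = 61567.98
119.2 x + 325.2 y = -61817.85
Solving the 2×2 system: x ≈ -132.8, y ≈ -141.4 km.

-132.8 km east, -141.4 km north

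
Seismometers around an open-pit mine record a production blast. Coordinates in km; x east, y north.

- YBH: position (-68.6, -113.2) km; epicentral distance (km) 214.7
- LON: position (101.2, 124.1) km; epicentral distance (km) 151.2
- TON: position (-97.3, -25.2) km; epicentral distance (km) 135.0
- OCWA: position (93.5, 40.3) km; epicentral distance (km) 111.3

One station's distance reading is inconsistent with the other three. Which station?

Solve using three stations at a time. Using YBH, LON, TON (subtract circle equations pairwise → linear system) gives (x, y) ≈ (-48.1, 100.5).
Distances from that point to each station vs reported:
  YBH: calculated 214.7 vs reported 214.7 → residual 0.0 km
  LON: calculated 151.2 vs reported 151.2 → residual 0.0 km
  TON: calculated 135.0 vs reported 135.0 → residual 0.0 km
  OCWA: calculated 153.9 vs reported 111.3 → residual 42.6 km
YBH, LON, TON are mutually consistent (residuals ≈ 0); OCWA is off by 42.6 km.

OCWA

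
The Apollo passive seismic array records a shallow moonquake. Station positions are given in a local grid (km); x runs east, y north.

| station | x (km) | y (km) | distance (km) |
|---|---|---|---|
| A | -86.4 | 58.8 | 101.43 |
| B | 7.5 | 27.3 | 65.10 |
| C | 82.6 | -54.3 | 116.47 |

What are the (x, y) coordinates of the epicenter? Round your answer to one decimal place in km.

(-30.3, -25.7)

Circle about each station: (x + 86.4)² + (y − 58.8)² = 101.43²; (x − 7.5)² + (y − 27.3)² = 65.10²; (x − 82.6)² + (y + 54.3)² = 116.47².
Subtracting the A equation from the B and C equations removes the quadratic terms:
187.8 x − 63.0 y = -4070.83
338.0 x − 226.2 y = -4428.37
Solving the 2×2 system: x ≈ -30.3, y ≈ -25.7 km.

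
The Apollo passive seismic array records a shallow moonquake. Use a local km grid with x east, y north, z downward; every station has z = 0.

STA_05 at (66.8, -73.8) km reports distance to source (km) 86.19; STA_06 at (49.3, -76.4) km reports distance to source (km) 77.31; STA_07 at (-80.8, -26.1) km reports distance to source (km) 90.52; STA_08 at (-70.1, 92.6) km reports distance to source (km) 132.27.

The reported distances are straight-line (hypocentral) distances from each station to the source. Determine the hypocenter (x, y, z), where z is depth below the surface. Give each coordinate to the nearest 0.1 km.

Each station gives a sphere (x−x_i)² + (y−y_i)² + z² = d_i² (stations at z=0).
Subtracting the STA_05 sphere from STA_06 and STA_07: z² cancels, leaving linear equations in x and y:
-35.0 x − 5.2 y = -189.35
-295.2 x + 95.4 y = -3463.98
Solving: x ≈ 7.402, y ≈ -13.406 km (keep extra digits for the depth step; rounded: 7.4, -13.4).
Then from the STA_05 sphere: z² = 86.19² − (x − 66.8)² − (y + 73.8)² with x = 7.402, y = -13.406, so z ≈ 15.911 ≈ 15.9 km.
Check against STA_08 (with the unrounded solution): distance 132.28 ≈ 132.27 km. ✓

x ≈ 7.4 km, y ≈ -13.4 km, depth ≈ 15.9 km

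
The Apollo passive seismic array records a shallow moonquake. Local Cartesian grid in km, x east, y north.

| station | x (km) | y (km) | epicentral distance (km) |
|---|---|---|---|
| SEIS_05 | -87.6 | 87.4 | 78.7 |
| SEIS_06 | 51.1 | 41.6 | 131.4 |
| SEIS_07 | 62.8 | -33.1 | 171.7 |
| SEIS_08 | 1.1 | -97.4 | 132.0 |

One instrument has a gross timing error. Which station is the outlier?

SEIS_07

Solve using three stations at a time. Using SEIS_05, SEIS_06, SEIS_08 (subtract circle equations pairwise → linear system) gives (x, y) ≈ (-76.3, 9.5).
Distances from that point to each station vs reported:
  SEIS_05: calculated 78.7 vs reported 78.7 → residual 0.0 km
  SEIS_06: calculated 131.4 vs reported 131.4 → residual 0.0 km
  SEIS_07: calculated 145.5 vs reported 171.7 → residual 26.2 km
  SEIS_08: calculated 132.0 vs reported 132.0 → residual 0.0 km
SEIS_05, SEIS_06, SEIS_08 are mutually consistent (residuals ≈ 0); SEIS_07 is off by 26.2 km.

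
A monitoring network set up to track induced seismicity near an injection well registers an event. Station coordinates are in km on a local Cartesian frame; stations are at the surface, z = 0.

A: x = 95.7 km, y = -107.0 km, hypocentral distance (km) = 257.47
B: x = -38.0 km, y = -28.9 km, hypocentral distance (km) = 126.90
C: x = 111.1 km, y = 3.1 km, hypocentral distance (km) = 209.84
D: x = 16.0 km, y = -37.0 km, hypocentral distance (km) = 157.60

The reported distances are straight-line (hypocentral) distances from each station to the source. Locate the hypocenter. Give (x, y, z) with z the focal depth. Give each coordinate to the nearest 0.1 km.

(-75.8, 74.2, 63.6)

Each station gives a sphere (x−x_i)² + (y−y_i)² + z² = d_i² (stations at z=0).
Subtracting the A sphere from B and C: z² cancels, leaving linear equations in x and y:
-267.4 x + 156.2 y = 31858.91
30.8 x + 220.2 y = 14003.31
Solving: x ≈ -75.802, y ≈ 74.196 km (keep extra digits for the depth step; rounded: -75.8, 74.2).
Then from the A sphere: z² = 257.47² − (x − 95.7)² − (y + 107.0)² with x = -75.802, y = 74.196, so z ≈ 63.607 ≈ 63.6 km.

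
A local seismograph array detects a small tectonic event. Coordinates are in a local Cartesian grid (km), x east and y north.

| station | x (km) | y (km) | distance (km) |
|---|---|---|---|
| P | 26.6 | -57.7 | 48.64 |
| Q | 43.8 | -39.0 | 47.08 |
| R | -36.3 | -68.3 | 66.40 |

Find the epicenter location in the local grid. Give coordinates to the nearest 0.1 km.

Circle about each station: (x − 26.6)² + (y + 57.7)² = 48.64²; (x − 43.8)² + (y + 39.0)² = 47.08²; (x + 36.3)² + (y + 68.3)² = 66.40².
Subtracting the P equation from the Q and R equations removes the quadratic terms:
34.4 x + 37.4 y = -448.09
-125.8 x − 21.2 y = -97.38
Solving the 2×2 system: x ≈ 3.3, y ≈ -15.0 km.

(3.3, -15.0)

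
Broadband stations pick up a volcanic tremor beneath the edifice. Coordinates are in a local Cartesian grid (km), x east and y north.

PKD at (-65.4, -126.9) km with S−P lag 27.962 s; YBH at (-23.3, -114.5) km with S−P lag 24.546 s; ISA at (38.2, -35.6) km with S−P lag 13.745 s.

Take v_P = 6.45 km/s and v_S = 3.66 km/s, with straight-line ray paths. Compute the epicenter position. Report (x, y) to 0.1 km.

Distance from S−P lag: d = Δt · v_P v_S / (v_P − v_S) = Δt · (6.45·3.66)/(6.45−3.66) ≈ 8.4613·Δt.
So d_PKD = 236.59, d_YBH = 207.69, d_ISA = 116.30 km.
Circle about each station: (x + 65.4)² + (y + 126.9)² = 236.59²; (x + 23.3)² + (y + 114.5)² = 207.69²; (x − 38.2)² + (y + 35.6)² = 116.30².
Subtracting the PKD equation from the YBH and ISA equations removes the quadratic terms:
84.2 x + 24.8 y = 6112.06
207.2 x + 182.6 y = 24794.97
Solving the 2×2 system: x ≈ 49.0, y ≈ 80.2 km.
Check against PKD (with the unrounded x, y): √((x + 65.4)²+(y + 126.9)²) = 236.61 ≈ 236.59 km. ✓

49.0 km east, 80.2 km north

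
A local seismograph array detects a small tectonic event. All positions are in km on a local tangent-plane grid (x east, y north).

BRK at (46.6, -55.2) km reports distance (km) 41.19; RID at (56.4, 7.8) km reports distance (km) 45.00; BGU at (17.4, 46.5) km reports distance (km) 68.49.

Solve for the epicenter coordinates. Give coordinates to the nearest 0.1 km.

x ≈ 22.5 km, y ≈ -21.8 km

Circle about each station: (x − 46.6)² + (y + 55.2)² = 41.19²; (x − 56.4)² + (y − 7.8)² = 45.00²; (x − 17.4)² + (y − 46.5)² = 68.49².
Subtracting the BRK equation from the RID and BGU equations removes the quadratic terms:
19.6 x + 126.0 y = -2305.18
-58.4 x + 203.4 y = -5747.85
Solving the 2×2 system: x ≈ 22.5, y ≈ -21.8 km.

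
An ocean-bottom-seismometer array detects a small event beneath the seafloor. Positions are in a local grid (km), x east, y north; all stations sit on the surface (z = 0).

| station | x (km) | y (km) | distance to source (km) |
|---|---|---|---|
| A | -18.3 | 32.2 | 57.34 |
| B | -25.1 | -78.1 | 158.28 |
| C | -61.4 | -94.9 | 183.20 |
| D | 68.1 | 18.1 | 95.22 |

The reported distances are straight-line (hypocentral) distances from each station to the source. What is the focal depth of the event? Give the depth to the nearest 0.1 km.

Each station gives a sphere (x−x_i)² + (y−y_i)² + z² = d_i² (stations at z=0).
Subtracting the A sphere from B and C: z² cancels, leaving linear equations in x and y:
-13.6 x − 220.6 y = -16406.79
-86.2 x − 254.2 y = -18870.12
Solving: x ≈ -0.505, y ≈ 74.405 km (keep extra digits for the depth step; rounded: -0.5, 74.4).
Then from the A sphere: z² = 57.34² − (x + 18.3)² − (y − 32.2)² with x = -0.505, y = 74.405, so z ≈ 34.496 ≈ 34.5 km.
Check against D (with the unrounded solution): distance 95.22 ≈ 95.22 km. ✓

z ≈ 34.5 km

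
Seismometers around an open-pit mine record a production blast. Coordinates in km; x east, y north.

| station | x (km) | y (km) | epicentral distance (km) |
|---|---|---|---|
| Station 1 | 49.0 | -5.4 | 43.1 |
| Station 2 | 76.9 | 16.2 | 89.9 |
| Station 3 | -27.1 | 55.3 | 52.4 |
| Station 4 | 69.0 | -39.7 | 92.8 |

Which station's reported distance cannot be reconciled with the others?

Solve using three stations at a time. Using Station 2, Station 3, Station 4 (subtract circle equations pairwise → linear system) gives (x, y) ≈ (-12.3, 5.0).
Distances from that point to each station vs reported:
  Station 1: calculated 62.2 vs reported 43.1 → residual 19.1 km
  Station 2: calculated 89.9 vs reported 89.9 → residual 0.0 km
  Station 3: calculated 52.4 vs reported 52.4 → residual 0.0 km
  Station 4: calculated 92.8 vs reported 92.8 → residual 0.0 km
Station 2, Station 3, Station 4 are mutually consistent (residuals ≈ 0); Station 1 is off by 19.1 km.

Station 1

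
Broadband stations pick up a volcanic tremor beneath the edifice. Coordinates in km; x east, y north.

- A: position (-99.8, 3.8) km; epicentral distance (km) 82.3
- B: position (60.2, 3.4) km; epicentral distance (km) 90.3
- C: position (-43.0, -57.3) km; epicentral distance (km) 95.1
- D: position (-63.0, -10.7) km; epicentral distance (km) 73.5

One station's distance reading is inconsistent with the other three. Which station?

Solve using three stations at a time. Using A, B, C (subtract circle equations pairwise → linear system) gives (x, y) ≈ (-24.0, 35.9).
Distances from that point to each station vs reported:
  A: calculated 82.3 vs reported 82.3 → residual 0.0 km
  B: calculated 90.3 vs reported 90.3 → residual 0.0 km
  C: calculated 95.1 vs reported 95.1 → residual 0.0 km
  D: calculated 60.7 vs reported 73.5 → residual 12.8 km
A, B, C are mutually consistent (residuals ≈ 0); D is off by 12.8 km.

D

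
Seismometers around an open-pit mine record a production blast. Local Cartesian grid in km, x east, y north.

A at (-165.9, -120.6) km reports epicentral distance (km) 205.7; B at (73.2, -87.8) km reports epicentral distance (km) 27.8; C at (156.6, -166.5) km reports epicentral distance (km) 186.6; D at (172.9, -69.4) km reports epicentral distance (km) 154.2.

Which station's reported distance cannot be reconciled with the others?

Solve using three stations at a time. Using A, C, D (subtract circle equations pairwise → linear system) gives (x, y) ≈ (22.1, -37.1).
Distances from that point to each station vs reported:
  A: calculated 205.7 vs reported 205.7 → residual 0.0 km
  B: calculated 71.9 vs reported 27.8 → residual 44.1 km
  C: calculated 186.6 vs reported 186.6 → residual 0.0 km
  D: calculated 154.2 vs reported 154.2 → residual 0.0 km
A, C, D are mutually consistent (residuals ≈ 0); B is off by 44.1 km.

B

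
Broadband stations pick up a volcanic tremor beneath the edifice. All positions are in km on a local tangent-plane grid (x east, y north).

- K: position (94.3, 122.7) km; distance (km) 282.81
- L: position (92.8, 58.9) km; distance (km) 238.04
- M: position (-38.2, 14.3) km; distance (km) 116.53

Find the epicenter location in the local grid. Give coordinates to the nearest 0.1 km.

Circle about each station: (x − 94.3)² + (y − 122.7)² = 282.81²; (x − 92.8)² + (y − 58.9)² = 238.04²; (x + 38.2)² + (y − 14.3)² = 116.53².
Subtracting the K equation from the L and M equations removes the quadratic terms:
-3.0 x − 127.6 y = 11451.72
-265.0 x − 216.8 y = 44118.21
Solving the 2×2 system: x ≈ -94.9, y ≈ -87.5 km.

-94.9 km east, -87.5 km north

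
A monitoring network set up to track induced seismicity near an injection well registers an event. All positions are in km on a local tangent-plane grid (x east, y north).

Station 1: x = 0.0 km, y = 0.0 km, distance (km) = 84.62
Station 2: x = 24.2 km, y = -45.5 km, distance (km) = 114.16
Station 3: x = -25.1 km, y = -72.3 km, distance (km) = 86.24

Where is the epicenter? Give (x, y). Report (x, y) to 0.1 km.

Circle about each station: x² + y² = 84.62²; (x − 24.2)² + (y + 45.5)² = 114.16²; (x + 25.1)² + (y + 72.3)² = 86.24².
Subtracting pairs of circle equations eliminates x²+y² and gives linear equations (the radical axes):
48.4 x − 91.0 y = -3216.07
-50.2 x − 144.6 y = 5580.51
Solving the 2×2 system: x ≈ -84.1, y ≈ -9.4 km.

-84.1 km east, -9.4 km north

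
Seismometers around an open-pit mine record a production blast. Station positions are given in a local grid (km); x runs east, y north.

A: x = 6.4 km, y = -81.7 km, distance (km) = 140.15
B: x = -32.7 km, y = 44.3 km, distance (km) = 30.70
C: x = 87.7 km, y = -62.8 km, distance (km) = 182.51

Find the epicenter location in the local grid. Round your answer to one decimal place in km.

x ≈ -63.1 km, y ≈ 40.0 km

Circle about each station: (x − 6.4)² + (y + 81.7)² = 140.15²; (x + 32.7)² + (y − 44.3)² = 30.70²; (x − 87.7)² + (y + 62.8)² = 182.51².
Subtracting pairs of circle equations eliminates x²+y² and gives linear equations (the radical axes):
-78.2 x + 252.0 y = 15015.46
162.6 x + 37.8 y = -8748.60
Solving the 2×2 system: x ≈ -63.1, y ≈ 40.0 km.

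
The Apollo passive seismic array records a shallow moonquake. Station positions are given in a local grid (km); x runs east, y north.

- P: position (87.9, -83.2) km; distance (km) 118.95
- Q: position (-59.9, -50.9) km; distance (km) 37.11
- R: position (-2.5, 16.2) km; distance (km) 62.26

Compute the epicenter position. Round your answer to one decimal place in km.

Circle about each station: (x − 87.9)² + (y + 83.2)² = 118.95²; (x + 59.9)² + (y + 50.9)² = 37.11²; (x + 2.5)² + (y − 16.2)² = 62.26².
Subtracting pairs of circle equations eliminates x²+y² and gives linear equations (the radical axes):
-295.6 x + 64.6 y = 4302.12
-180.8 x + 198.8 y = -4107.17
Solving the 2×2 system: x ≈ -23.8, y ≈ -42.3 km.

(-23.8, -42.3)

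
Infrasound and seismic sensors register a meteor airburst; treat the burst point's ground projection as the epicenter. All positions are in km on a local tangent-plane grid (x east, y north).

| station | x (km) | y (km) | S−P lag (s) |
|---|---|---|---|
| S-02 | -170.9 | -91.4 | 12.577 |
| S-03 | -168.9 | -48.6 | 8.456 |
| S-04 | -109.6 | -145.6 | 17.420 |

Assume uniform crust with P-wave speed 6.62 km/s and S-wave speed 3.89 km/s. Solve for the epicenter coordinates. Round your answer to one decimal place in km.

(-125.0, 18.0)

Distance from S−P lag: d = Δt · v_P v_S / (v_P − v_S) = Δt · (6.62·3.89)/(6.62−3.89) ≈ 9.4329·Δt.
So d_S-02 = 118.64, d_S-03 = 79.76, d_S-04 = 164.32 km.
Circle about each station: (x + 170.9)² + (y + 91.4)² = 118.64²; (x + 168.9)² + (y + 48.6)² = 79.76²; (x + 109.6)² + (y + 145.6)² = 164.32².
Subtracting pairs of circle equations eliminates x²+y² and gives linear equations (the radical axes):
4.0 x + 85.6 y = 1042.19
122.6 x − 108.4 y = -17274.86
Solving the 2×2 system: x ≈ -125.0, y ≈ 18.0 km.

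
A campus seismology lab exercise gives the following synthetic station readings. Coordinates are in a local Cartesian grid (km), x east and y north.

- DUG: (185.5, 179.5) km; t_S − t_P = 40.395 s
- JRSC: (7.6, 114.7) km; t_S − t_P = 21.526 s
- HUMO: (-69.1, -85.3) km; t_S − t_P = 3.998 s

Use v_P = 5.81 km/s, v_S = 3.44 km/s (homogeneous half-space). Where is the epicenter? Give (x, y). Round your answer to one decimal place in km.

Distance from S−P lag: d = Δt · v_P v_S / (v_P − v_S) = Δt · (5.81·3.44)/(5.81−3.44) ≈ 8.4331·Δt.
So d_DUG = 340.65, d_JRSC = 181.53, d_HUMO = 33.72 km.
Circle about each station: (x − 185.5)² + (y − 179.5)² = 340.65²; (x − 7.6)² + (y − 114.7)² = 181.53²; (x + 69.1)² + (y + 85.3)² = 33.72².
Subtracting the DUG equation from the JRSC and HUMO equations removes the quadratic terms:
-355.8 x − 129.6 y = 29672.63
-509.2 x − 529.6 y = 60325.78
Solving the 2×2 system: x ≈ -64.5, y ≈ -51.9 km.

-64.5 km east, -51.9 km north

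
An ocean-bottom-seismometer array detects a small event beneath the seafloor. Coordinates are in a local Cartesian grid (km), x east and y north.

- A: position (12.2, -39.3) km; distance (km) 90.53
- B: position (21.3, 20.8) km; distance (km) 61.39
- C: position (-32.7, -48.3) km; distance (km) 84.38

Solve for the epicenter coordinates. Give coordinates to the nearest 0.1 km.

-38.2 km east, 35.9 km north

Circle about each station: (x − 12.2)² + (y + 39.3)² = 90.53²; (x − 21.3)² + (y − 20.8)² = 61.39²; (x + 32.7)² + (y + 48.3)² = 84.38².
Subtracting the A equation from the B and C equations removes the quadratic terms:
18.2 x + 120.2 y = 3619.95
-89.8 x − 18.0 y = 2784.55
Solving the 2×2 system: x ≈ -38.2, y ≈ 35.9 km.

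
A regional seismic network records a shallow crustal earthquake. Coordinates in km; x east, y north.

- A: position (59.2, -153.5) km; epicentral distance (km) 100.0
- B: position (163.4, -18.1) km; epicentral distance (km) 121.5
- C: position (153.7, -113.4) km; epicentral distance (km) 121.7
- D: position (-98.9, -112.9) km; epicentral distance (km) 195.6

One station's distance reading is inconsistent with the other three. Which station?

Solve using three stations at a time. Using A, B, C (subtract circle equations pairwise → linear system) gives (x, y) ≈ (47.4, -54.2).
Distances from that point to each station vs reported:
  A: calculated 100.0 vs reported 100.0 → residual 0.0 km
  B: calculated 121.5 vs reported 121.5 → residual 0.0 km
  C: calculated 121.7 vs reported 121.7 → residual 0.0 km
  D: calculated 157.6 vs reported 195.6 → residual 38.0 km
A, B, C are mutually consistent (residuals ≈ 0); D is off by 38.0 km.

D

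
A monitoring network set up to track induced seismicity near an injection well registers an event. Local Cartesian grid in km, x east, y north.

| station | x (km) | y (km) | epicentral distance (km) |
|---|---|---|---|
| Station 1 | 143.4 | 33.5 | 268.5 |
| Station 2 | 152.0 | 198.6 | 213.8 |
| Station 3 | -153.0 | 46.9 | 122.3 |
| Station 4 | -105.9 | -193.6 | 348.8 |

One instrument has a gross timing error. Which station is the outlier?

Station 2

Solve using three stations at a time. Using Station 1, Station 3, Station 4 (subtract circle equations pairwise → linear system) gives (x, y) ≈ (-96.0, 155.0).
Distances from that point to each station vs reported:
  Station 1: calculated 268.5 vs reported 268.5 → residual 0.0 km
  Station 2: calculated 251.8 vs reported 213.8 → residual 38.0 km
  Station 3: calculated 122.2 vs reported 122.3 → residual 0.1 km
  Station 4: calculated 348.8 vs reported 348.8 → residual 0.0 km
Station 1, Station 3, Station 4 are mutually consistent (residuals ≈ 0); Station 2 is off by 38.0 km.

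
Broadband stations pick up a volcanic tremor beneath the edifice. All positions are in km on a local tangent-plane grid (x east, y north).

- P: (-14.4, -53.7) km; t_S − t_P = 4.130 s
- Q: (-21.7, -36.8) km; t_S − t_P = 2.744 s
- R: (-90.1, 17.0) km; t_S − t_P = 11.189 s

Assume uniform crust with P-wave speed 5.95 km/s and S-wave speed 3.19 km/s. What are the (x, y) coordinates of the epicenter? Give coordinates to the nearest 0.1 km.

Distance from S−P lag: d = Δt · v_P v_S / (v_P − v_S) = Δt · (5.95·3.19)/(5.95−3.19) ≈ 6.8770·Δt.
So d_P = 28.40, d_Q = 18.87, d_R = 76.95 km.
Circle about each station: (x + 14.4)² + (y + 53.7)² = 28.40²; (x + 21.7)² + (y + 36.8)² = 18.87²; (x + 90.1)² + (y − 17.0)² = 76.95².
Subtracting the P equation from the Q and R equations removes the quadratic terms:
-14.6 x + 33.8 y = -815.44
-151.4 x + 141.4 y = 201.22
Solving the 2×2 system: x ≈ -40.0, y ≈ -41.4 km.

x ≈ -40.0 km, y ≈ -41.4 km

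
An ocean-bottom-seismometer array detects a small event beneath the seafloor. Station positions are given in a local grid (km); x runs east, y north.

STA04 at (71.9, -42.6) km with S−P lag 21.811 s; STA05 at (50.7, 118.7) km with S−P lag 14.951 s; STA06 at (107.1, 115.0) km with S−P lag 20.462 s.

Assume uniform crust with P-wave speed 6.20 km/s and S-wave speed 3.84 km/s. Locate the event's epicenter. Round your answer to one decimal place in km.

Distance from S−P lag: d = Δt · v_P v_S / (v_P − v_S) = Δt · (6.20·3.84)/(6.20−3.84) ≈ 10.0881·Δt.
So d_STA04 = 220.03, d_STA05 = 150.83, d_STA06 = 206.42 km.
Circle about each station: (x − 71.9)² + (y + 42.6)² = 220.03²; (x − 50.7)² + (y − 118.7)² = 150.83²; (x − 107.1)² + (y − 115.0)² = 206.42².
Subtracting the STA04 equation from the STA05 and STA06 equations removes the quadratic terms:
-42.4 x + 322.6 y = 35339.32
70.4 x + 315.2 y = 23515.02
Solving the 2×2 system: x ≈ -98.5, y ≈ 96.6 km.
Check against STA04 (with the unrounded x, y): √((x − 71.9)²+(y + 42.6)²) = 220.02 ≈ 220.03 km. ✓

x ≈ -98.5 km, y ≈ 96.6 km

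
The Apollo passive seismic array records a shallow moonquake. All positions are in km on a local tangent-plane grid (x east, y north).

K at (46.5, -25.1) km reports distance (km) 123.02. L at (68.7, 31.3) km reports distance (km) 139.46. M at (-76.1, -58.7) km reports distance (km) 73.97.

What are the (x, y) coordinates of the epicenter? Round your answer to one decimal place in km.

Circle about each station: (x − 46.5)² + (y + 25.1)² = 123.02²; (x − 68.7)² + (y − 31.3)² = 139.46²; (x + 76.1)² + (y + 58.7)² = 73.97².
Subtracting pairs of circle equations eliminates x²+y² and gives linear equations (the radical axes):
44.4 x + 112.8 y = -1408.05
-245.2 x − 67.2 y = 16107.00
Solving the 2×2 system: x ≈ -69.8, y ≈ 15.0 km.

-69.8 km east, 15.0 km north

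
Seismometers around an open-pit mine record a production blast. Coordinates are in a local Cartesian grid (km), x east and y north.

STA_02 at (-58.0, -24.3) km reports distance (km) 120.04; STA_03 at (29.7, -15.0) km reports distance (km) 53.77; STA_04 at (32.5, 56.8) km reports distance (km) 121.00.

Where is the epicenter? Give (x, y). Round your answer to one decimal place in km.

x ≈ 56.0 km, y ≈ -61.9 km

Circle about each station: (x + 58.0)² + (y + 24.3)² = 120.04²; (x − 29.7)² + (y + 15.0)² = 53.77²; (x − 32.5)² + (y − 56.8)² = 121.00².
Subtracting the STA_02 equation from the STA_03 and STA_04 equations removes the quadratic terms:
175.4 x + 18.6 y = 8670.99
181.0 x + 162.2 y = 96.60
Solving the 2×2 system: x ≈ 56.0, y ≈ -61.9 km.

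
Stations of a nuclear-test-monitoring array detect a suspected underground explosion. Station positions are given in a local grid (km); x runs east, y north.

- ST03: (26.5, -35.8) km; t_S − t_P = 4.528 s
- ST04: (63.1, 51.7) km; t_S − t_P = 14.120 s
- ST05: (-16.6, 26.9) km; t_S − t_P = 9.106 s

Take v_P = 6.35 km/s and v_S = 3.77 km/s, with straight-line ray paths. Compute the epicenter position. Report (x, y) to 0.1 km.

Distance from S−P lag: d = Δt · v_P v_S / (v_P − v_S) = Δt · (6.35·3.77)/(6.35−3.77) ≈ 9.2789·Δt.
So d_ST03 = 42.01, d_ST04 = 131.02, d_ST05 = 84.49 km.
Circle about each station: (x − 26.5)² + (y + 35.8)² = 42.01²; (x − 63.1)² + (y − 51.7)² = 131.02²; (x + 16.6)² + (y − 26.9)² = 84.49².
Subtracting the ST03 equation from the ST04 and ST05 equations removes the quadratic terms:
73.2 x + 175.0 y = -10730.79
-86.2 x + 125.4 y = -6358.44
Solving the 2×2 system: x ≈ -9.6, y ≈ -57.3 km.

x ≈ -9.6 km, y ≈ -57.3 km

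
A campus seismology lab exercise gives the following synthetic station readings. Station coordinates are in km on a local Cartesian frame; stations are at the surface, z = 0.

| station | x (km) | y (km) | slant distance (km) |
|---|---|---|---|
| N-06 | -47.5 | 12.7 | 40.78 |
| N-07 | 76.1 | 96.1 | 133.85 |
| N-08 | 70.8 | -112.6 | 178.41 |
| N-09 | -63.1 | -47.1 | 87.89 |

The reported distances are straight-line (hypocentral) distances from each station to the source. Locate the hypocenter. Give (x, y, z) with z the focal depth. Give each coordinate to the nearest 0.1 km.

Each station gives a sphere (x−x_i)² + (y−y_i)² + z² = d_i² (stations at z=0).
Subtracting the N-06 sphere from N-07 and N-08: z² cancels, leaving linear equations in x and y:
247.2 x + 166.8 y = -3643.93
236.6 x − 250.6 y = -14893.26
Solving: x ≈ -33.500, y ≈ 27.802 km (keep extra digits for the depth step; rounded: -33.5, 27.8).
Then from the N-06 sphere: z² = 40.78² − (x + 47.5)² − (y − 12.7)² with x = -33.500, y = 27.802, so z ≈ 35.199 ≈ 35.2 km.
Check against N-09 (with the unrounded solution): distance 87.89 ≈ 87.89 km. ✓

(-33.5, 27.8, 35.2)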